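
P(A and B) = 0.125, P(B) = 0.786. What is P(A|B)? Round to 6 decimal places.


P(A|B) = P(A and B) / P(B) = 0.125 / 0.786 = 125/786 ≈ 0.15903308

0.159033


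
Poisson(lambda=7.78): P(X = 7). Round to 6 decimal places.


P = e^(-lam) * lam^k / k!
e^(-7.78) ≈ 0.0004180122
lam^k = 7.78^7 ≈ 1725270.430271
k! = 7! = 5040
P = 0.0004180122 * 1725270.430271 / 5040 ≈ 0.143092

0.143092


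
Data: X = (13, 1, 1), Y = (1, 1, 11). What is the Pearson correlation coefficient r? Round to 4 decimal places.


r = sum((xi-xbar)(yi-ybar)) / sqrt(sum((xi-xbar)^2) * sum((yi-ybar)^2))
n = 3, xbar = 15/3 = 5, ybar = 13/3 ≈ 4.333333
Sxy = sum((xi-xbar)(yi-ybar)) = -40
Sxx = sum((xi-xbar)^2) = 96
Syy = sum((yi-ybar)^2) = 200/3 ≈ 66.666667
sqrt(Sxx*Syy) = 80
r = Sxy / sqrt(Sxx*Syy) = -40 / 80 = -0.5

-0.5000


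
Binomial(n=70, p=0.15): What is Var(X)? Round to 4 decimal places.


Var = n*p*(1-p) = 70 * 0.15 * 0.85 = 8.925

8.9250


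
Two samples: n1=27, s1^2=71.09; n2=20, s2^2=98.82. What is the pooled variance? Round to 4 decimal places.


sp^2 = ((n1-1)*s1^2 + (n2-1)*s2^2)/(n1+n2-2)
(n1-1)*s1^2 = 26 * 71.09 = 1848.34
(n2-1)*s2^2 = 19 * 98.82 = 1877.58
numerator = 1848.34 + 1877.58 = 3725.92
n1+n2-2 = 45
sp^2 = 3725.92 / 45 = 93148/1125 ≈ 82.798222

82.7982


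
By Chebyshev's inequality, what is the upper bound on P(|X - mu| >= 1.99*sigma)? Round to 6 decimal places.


P <= 1/k^2
k^2 = 1.99^2 = 3.9601
1/k^2 = 1 / 3.9601 ≈ 0.25251888

0.252519


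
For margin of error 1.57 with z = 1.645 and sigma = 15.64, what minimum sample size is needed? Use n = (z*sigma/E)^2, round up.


z*sigma/E = 1.645 * 15.64 / 1.57 = 128639/7850 ≈ 16.387134
(z*sigma/E)^2 ≈ 268.538153
round up: n = 269

269


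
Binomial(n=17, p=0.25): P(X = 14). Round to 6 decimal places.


P = C(n,k) * p^k * (1-p)^(n-k)
C(17,14) = 680
p^k = 0.25^14 ≈ 0.000000003725290
(1-p)^(n-k) = 0.75^3 = 0.421875
P = 680 * 0.000000003725290 * 0.421875 ≈ 0.000001

0.000001


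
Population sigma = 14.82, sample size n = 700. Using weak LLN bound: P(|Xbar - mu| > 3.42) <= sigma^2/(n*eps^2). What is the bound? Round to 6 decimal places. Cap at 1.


bound = min(1, sigma^2/(n*eps^2))
sigma^2 = 14.82^2 = 219.6324
n*eps^2 = 700 * 3.42^2 = 700 * 11.6964 = 8187.48
sigma^2/(n*eps^2) = 219.6324 / 8187.48 = 169/6300 ≈ 0.02682540

0.026825


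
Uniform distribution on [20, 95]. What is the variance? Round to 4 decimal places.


Var = (b-a)^2 / 12
(b-a)^2 = (95 - 20)^2 = 5625
Var = 5625/12 = 468.75

468.7500


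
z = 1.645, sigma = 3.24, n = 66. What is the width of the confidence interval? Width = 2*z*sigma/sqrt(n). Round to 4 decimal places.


width = 2*z*sigma/sqrt(n)
2*z*sigma = 2 * 1.645 * 3.24 = 10.6596
sqrt(66) ≈ 8.124038
width = 10.6596 / 8.124038 ≈ 1.312106

1.3121


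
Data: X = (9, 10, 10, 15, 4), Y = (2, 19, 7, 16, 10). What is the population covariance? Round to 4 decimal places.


Cov = (1/n)*sum((xi-xbar)(yi-ybar))
n = 5, xbar = 48/5 = 9.6, ybar = 54/5 = 10.8
sum((xi-xbar)(yi-ybar)) = 39.6
Cov = 39.6 / 5 = 7.92

7.9200


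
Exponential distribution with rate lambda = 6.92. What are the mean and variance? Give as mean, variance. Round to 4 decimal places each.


mean = 1/lam, var = 1/lam^2
mean = 1 / 6.92 = 25/173 ≈ 0.144509
lam^2 = 6.92^2 = 47.8864
var = 1 / 47.8864 ≈ 0.020883

0.1445, 0.0209


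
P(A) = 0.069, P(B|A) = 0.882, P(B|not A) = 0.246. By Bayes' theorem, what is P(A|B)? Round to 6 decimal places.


P(A|B) = P(B|A)*P(A) / P(B), P(B) = P(B|A)*P(A) + P(B|not A)*P(not A)
P(B|A)*P(A) = 0.882 * 0.069 = 0.060858
P(B|not A)*P(not A) = 0.246 * 0.931 = 0.229026
P(B) = 0.060858 + 0.229026 = 0.289884
P(A|B) = 0.060858 / 0.289884 = 207/986 ≈ 0.20993915

0.209939


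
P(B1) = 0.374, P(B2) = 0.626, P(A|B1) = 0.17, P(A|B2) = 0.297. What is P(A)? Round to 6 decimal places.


P(A) = P(A|B1)*P(B1) + P(A|B2)*P(B2)
P(A|B1)*P(B1) = 0.17 * 0.374 = 0.06358
P(A|B2)*P(B2) = 0.297 * 0.626 = 0.185922
P(A) = 0.06358 + 0.185922 = 0.249502

0.249502


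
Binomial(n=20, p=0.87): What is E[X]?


E[X] = n*p = 20 * 0.87 = 17.4

17.4


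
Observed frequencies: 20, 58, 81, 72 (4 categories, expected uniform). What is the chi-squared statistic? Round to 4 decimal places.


chi2 = sum((O-E)^2/E), E = total/4
total = 231, E = 231/4 = 57.75
(20 - 57.75)^2 / 57.75 = 1425.0625 / 57.75 = 22801/924 ≈ 24.676407
(58 - 57.75)^2 / 57.75 = 0.0625 / 57.75 = 1/924 ≈ 0.001082
(81 - 57.75)^2 / 57.75 = 540.5625 / 57.75 = 2883/308 ≈ 9.360390
(72 - 57.75)^2 / 57.75 = 203.0625 / 57.75 = 1083/308 ≈ 3.516234
chi2 = 8675/231 ≈ 37.554113

37.5541


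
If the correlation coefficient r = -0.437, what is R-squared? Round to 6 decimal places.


R^2 = r^2 = (-0.437)^2 = 0.190969

0.190969


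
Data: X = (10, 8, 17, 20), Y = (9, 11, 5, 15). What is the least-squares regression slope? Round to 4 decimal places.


b = sum((xi-xbar)(yi-ybar)) / sum((xi-xbar)^2)
n = 4, xbar = 55/4 = 13.75, ybar = 40/4 = 10
Sxy = sum((xi-xbar)(yi-ybar)) = 13
Sxx = sum((xi-xbar)^2) = 96.75
b = Sxy / Sxx = 52/387 ≈ 0.134367

0.1344


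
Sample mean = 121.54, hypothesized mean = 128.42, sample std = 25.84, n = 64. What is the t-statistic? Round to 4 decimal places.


t = (xbar - mu0) / (s/sqrt(n))
xbar - mu0 = 121.54 - 128.42 = -6.88
sqrt(64) = 8
s/sqrt(n) = 25.84 / 8 = 3.23
t = -6.88 / 3.23 = -688/323 ≈ -2.130031

-2.1300


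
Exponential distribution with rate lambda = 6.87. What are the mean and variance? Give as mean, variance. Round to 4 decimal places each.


mean = 1/lam, var = 1/lam^2
mean = 1 / 6.87 = 100/687 ≈ 0.145560
lam^2 = 6.87^2 = 47.1969
var = 1 / 47.1969 ≈ 0.021188

0.1456, 0.0212


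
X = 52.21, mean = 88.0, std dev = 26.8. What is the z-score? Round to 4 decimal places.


z = (X - mu) / sigma
X - mu = 52.21 - 88.0 = -35.79
z = -35.79 / 26.8 = -3579/2680 ≈ -1.335448

-1.3354


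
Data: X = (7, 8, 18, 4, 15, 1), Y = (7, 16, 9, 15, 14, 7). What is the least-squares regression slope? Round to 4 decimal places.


b = sum((xi-xbar)(yi-ybar)) / sum((xi-xbar)^2)
n = 6, xbar = 53/6 ≈ 8.833333, ybar = 68/6 = 34/3 ≈ 11.333333
Sxy = sum((xi-xbar)(yi-ybar)) = 46/3 ≈ 15.333333
Sxx = sum((xi-xbar)^2) = 1265/6 ≈ 210.833333
b = Sxy / Sxx = 4/55 ≈ 0.072727

0.0727


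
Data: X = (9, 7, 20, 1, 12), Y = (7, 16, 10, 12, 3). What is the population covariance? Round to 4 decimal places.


Cov = (1/n)*sum((xi-xbar)(yi-ybar))
n = 5, xbar = 49/5 = 9.8, ybar = 48/5 = 9.6
sum((xi-xbar)(yi-ybar)) = -47.4
Cov = -47.4 / 5 = -9.48

-9.4800


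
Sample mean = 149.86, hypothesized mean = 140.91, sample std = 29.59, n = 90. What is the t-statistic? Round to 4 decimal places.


t = (xbar - mu0) / (s/sqrt(n))
xbar - mu0 = 149.86 - 140.91 = 8.95
sqrt(90) ≈ 9.48683298
s/sqrt(n) = 29.59 / 9.48683298 ≈ 3.11905987
t = 8.95 / 3.11905987 ≈ 2.869454

2.8695


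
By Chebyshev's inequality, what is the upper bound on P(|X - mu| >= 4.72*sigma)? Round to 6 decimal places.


P <= 1/k^2
k^2 = 4.72^2 = 22.2784
1/k^2 = 1 / 22.2784 ≈ 0.04488653

0.044887


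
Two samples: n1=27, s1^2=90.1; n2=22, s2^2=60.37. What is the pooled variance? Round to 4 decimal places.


sp^2 = ((n1-1)*s1^2 + (n2-1)*s2^2)/(n1+n2-2)
(n1-1)*s1^2 = 26 * 90.1 = 2342.6
(n2-1)*s2^2 = 21 * 60.37 = 1267.77
numerator = 2342.6 + 1267.77 = 3610.37
n1+n2-2 = 47
sp^2 = 3610.37 / 47 = 361037/4700 ≈ 76.816383

76.8164


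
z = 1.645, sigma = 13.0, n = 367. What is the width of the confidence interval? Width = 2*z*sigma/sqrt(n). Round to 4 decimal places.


width = 2*z*sigma/sqrt(n)
2*z*sigma = 2 * 1.645 * 13.0 = 42.77
sqrt(367) ≈ 19.157244
width = 42.77 / 19.157244 ≈ 2.232576

2.2326


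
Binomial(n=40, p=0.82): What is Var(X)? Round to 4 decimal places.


Var = n*p*(1-p) = 40 * 0.82 * 0.18 = 5.904

5.9040


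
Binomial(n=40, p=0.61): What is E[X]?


E[X] = n*p = 40 * 0.61 = 24.4

24.4


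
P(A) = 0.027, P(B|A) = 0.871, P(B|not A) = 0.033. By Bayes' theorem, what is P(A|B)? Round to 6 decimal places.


P(A|B) = P(B|A)*P(A) / P(B), P(B) = P(B|A)*P(A) + P(B|not A)*P(not A)
P(B|A)*P(A) = 0.871 * 0.027 = 0.023517
P(B|not A)*P(not A) = 0.033 * 0.973 = 0.032109
P(B) = 0.023517 + 0.032109 = 0.055626
P(A|B) = 0.023517 / 0.055626 ≈ 0.42276993

0.422770


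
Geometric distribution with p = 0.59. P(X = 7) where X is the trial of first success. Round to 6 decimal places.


P = (1-p)^(k-1) * p
(1-p)^(k-1) = 0.41^6 ≈ 0.004750104
P = 0.004750104 * 0.59 ≈ 0.002802562

0.002803


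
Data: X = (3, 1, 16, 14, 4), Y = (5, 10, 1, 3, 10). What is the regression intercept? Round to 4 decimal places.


a = ybar - b*xbar, where b = sum((xi-xbar)(yi-ybar)) / sum((xi-xbar)^2)
n = 5, xbar = 38/5 = 7.6, ybar = 29/5 = 5.8
Sxy = sum((xi-xbar)(yi-ybar)) = -97.4
Sxx = sum((xi-xbar)^2) = 189.2
b = Sxy / Sxx = -487/946 ≈ -0.514799
a = 5.8 - (-0.514799) * 7.6 = 4594/473 ≈ 9.712474

9.7125


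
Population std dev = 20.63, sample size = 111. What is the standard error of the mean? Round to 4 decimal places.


SE = sigma / sqrt(n)
sqrt(111) ≈ 10.535654
SE = 20.63 / 10.535654 ≈ 1.958113

1.9581


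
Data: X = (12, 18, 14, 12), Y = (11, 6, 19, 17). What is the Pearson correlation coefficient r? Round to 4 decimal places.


r = sum((xi-xbar)(yi-ybar)) / sqrt(sum((xi-xbar)^2) * sum((yi-ybar)^2))
n = 4, xbar = 56/4 = 14, ybar = 53/4 = 13.25
Sxy = sum((xi-xbar)(yi-ybar)) = -32
Sxx = sum((xi-xbar)^2) = 24
Syy = sum((yi-ybar)^2) = 104.75
sqrt(Sxx*Syy) ≈ 50.139805
r = Sxy / sqrt(Sxx*Syy) = -32 / 50.139805 ≈ -0.638215

-0.6382


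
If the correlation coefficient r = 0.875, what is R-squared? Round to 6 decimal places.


R^2 = r^2 = (0.875)^2 = 0.765625

0.765625


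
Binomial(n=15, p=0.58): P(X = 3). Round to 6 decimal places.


P = C(n,k) * p^k * (1-p)^(n-k)
C(15,3) = 455
p^k = 0.58^3 = 0.195112
(1-p)^(n-k) = 0.42^12 ≈ 0.00003012947
P = 455 * 0.195112 * 0.00003012947 ≈ 0.002675

0.002675


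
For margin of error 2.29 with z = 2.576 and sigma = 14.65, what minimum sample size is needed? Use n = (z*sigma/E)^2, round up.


z*sigma/E = 2.576 * 14.65 / 2.29 = 94346/5725 ≈ 16.479651
(z*sigma/E)^2 ≈ 271.578886
round up: n = 272

272


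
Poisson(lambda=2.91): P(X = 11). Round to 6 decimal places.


P = e^(-lam) * lam^k / k!
e^(-2.91) ≈ 0.05447573
lam^k = 2.91^11 ≈ 126713.497653
k! = 11! = 39916800
P = 0.05447573 * 126713.497653 / 39916800 ≈ 0.000173

0.000173


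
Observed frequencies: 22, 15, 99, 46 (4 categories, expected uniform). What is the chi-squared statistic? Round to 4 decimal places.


chi2 = sum((O-E)^2/E), E = total/4
total = 182, E = 182/4 = 45.5
(22 - 45.5)^2 / 45.5 = 552.25 / 45.5 = 2209/182 ≈ 12.137363
(15 - 45.5)^2 / 45.5 = 930.25 / 45.5 = 3721/182 ≈ 20.445055
(99 - 45.5)^2 / 45.5 = 2862.25 / 45.5 = 11449/182 ≈ 62.906593
(46 - 45.5)^2 / 45.5 = 0.25 / 45.5 = 1/182 ≈ 0.005495
chi2 = 8690/91 ≈ 95.494505

95.4945


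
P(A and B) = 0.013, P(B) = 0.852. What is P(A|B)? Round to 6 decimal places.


P(A|B) = P(A and B) / P(B) = 0.013 / 0.852 = 13/852 ≈ 0.01525822

0.015258


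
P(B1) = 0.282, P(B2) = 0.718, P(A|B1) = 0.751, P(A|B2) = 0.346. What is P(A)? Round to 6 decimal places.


P(A) = P(A|B1)*P(B1) + P(A|B2)*P(B2)
P(A|B1)*P(B1) = 0.751 * 0.282 = 0.211782
P(A|B2)*P(B2) = 0.346 * 0.718 = 0.248428
P(A) = 0.211782 + 0.248428 = 0.46021

0.460210


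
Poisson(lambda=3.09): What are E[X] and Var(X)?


E[X] = Var(X) = lambda = 3.09

3.09, 3.09


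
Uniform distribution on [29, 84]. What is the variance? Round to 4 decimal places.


Var = (b-a)^2 / 12
(b-a)^2 = (84 - 29)^2 = 3025
Var = 3025/12 ≈ 252.083333

252.0833


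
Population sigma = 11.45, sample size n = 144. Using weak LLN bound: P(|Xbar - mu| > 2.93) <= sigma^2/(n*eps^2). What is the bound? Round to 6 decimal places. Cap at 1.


bound = min(1, sigma^2/(n*eps^2))
sigma^2 = 11.45^2 = 131.1025
n*eps^2 = 144 * 2.93^2 = 144 * 8.5849 = 1236.2256
sigma^2/(n*eps^2) = 131.1025 / 1236.2256 ≈ 0.10605063

0.106051


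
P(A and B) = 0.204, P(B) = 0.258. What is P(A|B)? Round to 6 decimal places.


P(A|B) = P(A and B) / P(B) = 0.204 / 0.258 = 34/43 ≈ 0.79069767

0.790698


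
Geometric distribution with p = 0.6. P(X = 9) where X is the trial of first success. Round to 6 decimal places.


P = (1-p)^(k-1) * p
(1-p)^(k-1) = 0.4^8 = 0.00065536
P = 0.00065536 * 0.6 = 0.000393216

0.000393


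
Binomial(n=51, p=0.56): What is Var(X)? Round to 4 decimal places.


Var = n*p*(1-p) = 51 * 0.56 * 0.44 = 12.5664

12.5664


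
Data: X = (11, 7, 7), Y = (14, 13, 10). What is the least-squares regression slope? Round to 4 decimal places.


b = sum((xi-xbar)(yi-ybar)) / sum((xi-xbar)^2)
n = 3, xbar = 25/3 ≈ 8.333333, ybar = 37/3 ≈ 12.333333
Sxy = sum((xi-xbar)(yi-ybar)) = 20/3 ≈ 6.666667
Sxx = sum((xi-xbar)^2) = 32/3 ≈ 10.666667
b = Sxy / Sxx = 0.625

0.6250


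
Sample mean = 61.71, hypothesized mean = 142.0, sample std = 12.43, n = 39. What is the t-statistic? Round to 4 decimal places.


t = (xbar - mu0) / (s/sqrt(n))
xbar - mu0 = 61.71 - 142.0 = -80.29
sqrt(39) ≈ 6.24499800
s/sqrt(n) = 12.43 / 6.24499800 ≈ 1.99039295
t = -80.29 / 1.99039295 ≈ -40.338768

-40.3388


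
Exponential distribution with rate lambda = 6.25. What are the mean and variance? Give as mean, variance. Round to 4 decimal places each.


mean = 1/lam, var = 1/lam^2
mean = 1 / 6.25 = 0.16
lam^2 = 6.25^2 = 39.0625
var = 1 / 39.0625 = 0.0256

0.1600, 0.0256


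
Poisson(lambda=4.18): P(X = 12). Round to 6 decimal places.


P = e^(-lam) * lam^k / k!
e^(-4.18) ≈ 0.01529851
lam^k = 4.18^12 ≈ 28452169.107936
k! = 12! = 479001600
P = 0.01529851 * 28452169.107936 / 479001600 ≈ 0.000909

0.000909


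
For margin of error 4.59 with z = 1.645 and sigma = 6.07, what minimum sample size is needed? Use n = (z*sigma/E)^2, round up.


z*sigma/E = 1.645 * 6.07 / 4.59 ≈ 2.175414
(z*sigma/E)^2 ≈ 4.732426
round up: n = 5

5


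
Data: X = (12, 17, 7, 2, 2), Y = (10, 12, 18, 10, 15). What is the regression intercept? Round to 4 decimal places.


a = ybar - b*xbar, where b = sum((xi-xbar)(yi-ybar)) / sum((xi-xbar)^2)
n = 5, xbar = 40/5 = 8, ybar = 65/5 = 13
Sxy = sum((xi-xbar)(yi-ybar)) = -20
Sxx = sum((xi-xbar)^2) = 170
b = Sxy / Sxx = -2/17 ≈ -0.117647
a = 13 - (-0.117647) * 8 = 237/17 ≈ 13.941176

13.9412


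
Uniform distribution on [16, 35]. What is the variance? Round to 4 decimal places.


Var = (b-a)^2 / 12
(b-a)^2 = (35 - 16)^2 = 361
Var = 361/12 ≈ 30.083333

30.0833


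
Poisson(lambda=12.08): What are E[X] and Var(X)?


E[X] = Var(X) = lambda = 12.08

12.08, 12.08


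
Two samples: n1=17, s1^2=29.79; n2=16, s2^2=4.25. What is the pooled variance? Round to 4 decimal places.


sp^2 = ((n1-1)*s1^2 + (n2-1)*s2^2)/(n1+n2-2)
(n1-1)*s1^2 = 16 * 29.79 = 476.64
(n2-1)*s2^2 = 15 * 4.25 = 63.75
numerator = 476.64 + 63.75 = 540.39
n1+n2-2 = 31
sp^2 = 540.39 / 31 = 54039/3100 ≈ 17.431935

17.4319


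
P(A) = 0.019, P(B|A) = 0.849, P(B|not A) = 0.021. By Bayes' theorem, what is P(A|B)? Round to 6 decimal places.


P(A|B) = P(B|A)*P(A) / P(B), P(B) = P(B|A)*P(A) + P(B|not A)*P(not A)
P(B|A)*P(A) = 0.849 * 0.019 = 0.016131
P(B|not A)*P(not A) = 0.021 * 0.981 = 0.020601
P(B) = 0.016131 + 0.020601 = 0.036732
P(A|B) = 0.016131 / 0.036732 ≈ 0.43915387

0.439154


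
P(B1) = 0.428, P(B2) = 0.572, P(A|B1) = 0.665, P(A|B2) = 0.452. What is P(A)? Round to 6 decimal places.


P(A) = P(A|B1)*P(B1) + P(A|B2)*P(B2)
P(A|B1)*P(B1) = 0.665 * 0.428 = 0.28462
P(A|B2)*P(B2) = 0.452 * 0.572 = 0.258544
P(A) = 0.28462 + 0.258544 = 0.543164

0.543164


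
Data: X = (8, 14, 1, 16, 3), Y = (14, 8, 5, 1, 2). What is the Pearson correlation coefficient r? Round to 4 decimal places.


r = sum((xi-xbar)(yi-ybar)) / sqrt(sum((xi-xbar)^2) * sum((yi-ybar)^2))
n = 5, xbar = 42/5 = 8.4, ybar = 30/5 = 6
Sxy = sum((xi-xbar)(yi-ybar)) = -1
Sxx = sum((xi-xbar)^2) = 173.2
Syy = sum((yi-ybar)^2) = 110
sqrt(Sxx*Syy) ≈ 138.028982
r = Sxy / sqrt(Sxx*Syy) = -1 / 138.028982 ≈ -0.007245

-0.0072


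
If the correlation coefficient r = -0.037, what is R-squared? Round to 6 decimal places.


R^2 = r^2 = (-0.037)^2 = 0.001369

0.001369


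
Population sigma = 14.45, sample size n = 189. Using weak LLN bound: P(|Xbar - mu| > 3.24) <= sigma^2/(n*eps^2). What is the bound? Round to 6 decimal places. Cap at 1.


bound = min(1, sigma^2/(n*eps^2))
sigma^2 = 14.45^2 = 208.8025
n*eps^2 = 189 * 3.24^2 = 189 * 10.4976 = 1984.0464
sigma^2/(n*eps^2) = 208.8025 / 1984.0464 ≈ 0.10524073

0.105241


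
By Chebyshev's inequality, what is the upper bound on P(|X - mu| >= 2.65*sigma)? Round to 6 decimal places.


P <= 1/k^2
k^2 = 2.65^2 = 7.0225
1/k^2 = 1 / 7.0225 = 400/2809 ≈ 0.14239943

0.142399


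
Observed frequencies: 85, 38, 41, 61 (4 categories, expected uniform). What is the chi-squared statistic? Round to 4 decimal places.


chi2 = sum((O-E)^2/E), E = total/4
total = 225, E = 225/4 = 56.25
(85 - 56.25)^2 / 56.25 = 826.5625 / 56.25 = 529/36 ≈ 14.694444
(38 - 56.25)^2 / 56.25 = 333.0625 / 56.25 = 5329/900 ≈ 5.921111
(41 - 56.25)^2 / 56.25 = 232.5625 / 56.25 = 3721/900 ≈ 4.134444
(61 - 56.25)^2 / 56.25 = 22.5625 / 56.25 = 361/900 ≈ 0.401111
chi2 = 5659/225 ≈ 25.151111

25.1511


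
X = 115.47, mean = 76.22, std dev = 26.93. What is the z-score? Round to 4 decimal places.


z = (X - mu) / sigma
X - mu = 115.47 - 76.22 = 39.25
z = 39.25 / 26.93 = 3925/2693 ≈ 1.457482

1.4575


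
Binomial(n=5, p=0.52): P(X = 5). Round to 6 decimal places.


P = C(n,k) * p^k * (1-p)^(n-k)
C(5,5) = 1
p^k = 0.52^5 ≈ 0.03802040
(1-p)^(n-k) = 0.48^0 = 1
P = 1 * 0.03802040 * 1 ≈ 0.038020

0.038020


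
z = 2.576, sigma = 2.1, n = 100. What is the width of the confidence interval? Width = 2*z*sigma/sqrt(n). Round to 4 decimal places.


width = 2*z*sigma/sqrt(n)
2*z*sigma = 2 * 2.576 * 2.1 = 10.8192
sqrt(100) = 10
width = 10.8192 / 10 = 1.08192

1.0819


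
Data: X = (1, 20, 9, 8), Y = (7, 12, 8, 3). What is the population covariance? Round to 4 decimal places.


Cov = (1/n)*sum((xi-xbar)(yi-ybar))
n = 4, xbar = 38/4 = 9.5, ybar = 30/4 = 7.5
sum((xi-xbar)(yi-ybar)) = 58
Cov = 58 / 4 = 14.5

14.5000


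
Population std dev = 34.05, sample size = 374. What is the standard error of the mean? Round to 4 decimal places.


SE = sigma / sqrt(n)
sqrt(374) ≈ 19.339080
SE = 34.05 / 19.339080 ≈ 1.760684

1.7607


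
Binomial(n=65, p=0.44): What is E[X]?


E[X] = n*p = 65 * 0.44 = 28.6

28.6


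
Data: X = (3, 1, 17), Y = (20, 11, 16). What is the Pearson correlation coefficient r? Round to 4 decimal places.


r = sum((xi-xbar)(yi-ybar)) / sqrt(sum((xi-xbar)^2) * sum((yi-ybar)^2))
n = 3, xbar = 21/3 = 7, ybar = 47/3 ≈ 15.666667
Sxy = sum((xi-xbar)(yi-ybar)) = 14
Sxx = sum((xi-xbar)^2) = 152
Syy = sum((yi-ybar)^2) = 122/3 ≈ 40.666667
sqrt(Sxx*Syy) ≈ 78.621456
r = Sxy / sqrt(Sxx*Syy) = 14 / 78.621456 ≈ 0.178068

0.1781


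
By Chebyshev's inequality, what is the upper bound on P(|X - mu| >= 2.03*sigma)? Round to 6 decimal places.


P <= 1/k^2
k^2 = 2.03^2 = 4.1209
1/k^2 = 1 / 4.1209 ≈ 0.24266544

0.242665


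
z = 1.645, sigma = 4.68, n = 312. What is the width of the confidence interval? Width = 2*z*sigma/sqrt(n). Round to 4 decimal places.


width = 2*z*sigma/sqrt(n)
2*z*sigma = 2 * 1.645 * 4.68 = 15.3972
sqrt(312) ≈ 17.663522
width = 15.3972 / 17.663522 ≈ 0.871695

0.8717


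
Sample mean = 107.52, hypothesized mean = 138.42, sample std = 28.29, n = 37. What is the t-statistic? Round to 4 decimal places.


t = (xbar - mu0) / (s/sqrt(n))
xbar - mu0 = 107.52 - 138.42 = -30.9
sqrt(37) ≈ 6.08276253
s/sqrt(n) = 28.29 / 6.08276253 ≈ 4.65084735
t = -30.9 / 4.65084735 ≈ -6.643951

-6.6440


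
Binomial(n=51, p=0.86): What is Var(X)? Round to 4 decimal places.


Var = n*p*(1-p) = 51 * 0.86 * 0.14 = 6.1404

6.1404


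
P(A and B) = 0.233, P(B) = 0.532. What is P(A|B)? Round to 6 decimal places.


P(A|B) = P(A and B) / P(B) = 0.233 / 0.532 = 233/532 ≈ 0.43796992

0.437970


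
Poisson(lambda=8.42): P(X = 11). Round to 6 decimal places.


P = e^(-lam) * lam^k / k!
e^(-8.42) ≈ 0.0002204147
lam^k = 8.42^11 ≈ 15081099542.041163
k! = 11! = 39916800
P = 0.0002204147 * 15081099542.041163 / 39916800 ≈ 0.083276

0.083276


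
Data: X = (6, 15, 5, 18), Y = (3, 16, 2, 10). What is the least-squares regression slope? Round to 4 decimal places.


b = sum((xi-xbar)(yi-ybar)) / sum((xi-xbar)^2)
n = 4, xbar = 44/4 = 11, ybar = 31/4 = 7.75
Sxy = sum((xi-xbar)(yi-ybar)) = 107
Sxx = sum((xi-xbar)^2) = 126
b = Sxy / Sxx = 107/126 ≈ 0.849206

0.8492


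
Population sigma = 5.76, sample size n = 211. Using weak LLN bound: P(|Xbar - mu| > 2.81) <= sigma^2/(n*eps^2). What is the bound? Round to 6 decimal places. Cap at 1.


bound = min(1, sigma^2/(n*eps^2))
sigma^2 = 5.76^2 = 33.1776
n*eps^2 = 211 * 2.81^2 = 211 * 7.8961 = 1666.0771
sigma^2/(n*eps^2) = 33.1776 / 1666.0771 ≈ 0.01991360

0.019914


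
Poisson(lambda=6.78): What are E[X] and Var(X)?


E[X] = Var(X) = lambda = 6.78

6.78, 6.78


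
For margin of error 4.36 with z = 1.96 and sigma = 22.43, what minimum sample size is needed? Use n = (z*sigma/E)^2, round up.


z*sigma/E = 1.96 * 22.43 / 4.36 ≈ 10.083211
(z*sigma/E)^2 ≈ 101.671144
round up: n = 102

102


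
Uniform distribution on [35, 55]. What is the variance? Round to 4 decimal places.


Var = (b-a)^2 / 12
(b-a)^2 = (55 - 35)^2 = 400
Var = 400/12 ≈ 33.333333

33.3333


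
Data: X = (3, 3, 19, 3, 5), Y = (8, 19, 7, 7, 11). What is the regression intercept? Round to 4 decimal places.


a = ybar - b*xbar, where b = sum((xi-xbar)(yi-ybar)) / sum((xi-xbar)^2)
n = 5, xbar = 33/5 = 6.6, ybar = 52/5 = 10.4
Sxy = sum((xi-xbar)(yi-ybar)) = -53.2
Sxx = sum((xi-xbar)^2) = 195.2
b = Sxy / Sxx = -133/488 ≈ -0.272541
a = 10.4 - (-0.272541) * 6.6 = 5953/488 ≈ 12.198770

12.1988


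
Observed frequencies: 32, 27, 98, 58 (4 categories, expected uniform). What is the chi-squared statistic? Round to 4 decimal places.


chi2 = sum((O-E)^2/E), E = total/4
total = 215, E = 215/4 = 53.75
(32 - 53.75)^2 / 53.75 = 473.0625 / 53.75 = 7569/860 ≈ 8.801163
(27 - 53.75)^2 / 53.75 = 715.5625 / 53.75 = 11449/860 ≈ 13.312791
(98 - 53.75)^2 / 53.75 = 1958.0625 / 53.75 = 31329/860 ≈ 36.429070
(58 - 53.75)^2 / 53.75 = 18.0625 / 53.75 = 289/860 ≈ 0.336047
chi2 = 12659/215 ≈ 58.879070

58.8791


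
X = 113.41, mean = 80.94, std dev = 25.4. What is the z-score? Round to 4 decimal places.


z = (X - mu) / sigma
X - mu = 113.41 - 80.94 = 32.47
z = 32.47 / 25.4 = 3247/2540 ≈ 1.278346

1.2783


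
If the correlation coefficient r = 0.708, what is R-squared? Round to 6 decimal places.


R^2 = r^2 = (0.708)^2 = 0.501264

0.501264


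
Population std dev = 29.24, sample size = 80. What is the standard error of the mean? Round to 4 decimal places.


SE = sigma / sqrt(n)
sqrt(80) ≈ 8.944272
SE = 29.24 / 8.944272 ≈ 3.269131

3.2691


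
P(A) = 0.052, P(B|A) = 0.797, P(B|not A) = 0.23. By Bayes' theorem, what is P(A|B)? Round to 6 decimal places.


P(A|B) = P(B|A)*P(A) / P(B), P(B) = P(B|A)*P(A) + P(B|not A)*P(not A)
P(B|A)*P(A) = 0.797 * 0.052 = 0.041444
P(B|not A)*P(not A) = 0.23 * 0.948 = 0.21804
P(B) = 0.041444 + 0.21804 = 0.259484
P(A|B) = 0.041444 / 0.259484 ≈ 0.15971698

0.159717


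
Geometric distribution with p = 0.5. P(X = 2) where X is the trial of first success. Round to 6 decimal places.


P = (1-p)^(k-1) * p
(1-p)^(k-1) = 0.5^1 = 0.5
P = 0.5 * 0.5 = 0.25

0.250000


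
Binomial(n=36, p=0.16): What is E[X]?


E[X] = n*p = 36 * 0.16 = 5.76

5.76


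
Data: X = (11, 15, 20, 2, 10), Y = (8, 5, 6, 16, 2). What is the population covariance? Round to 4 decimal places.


Cov = (1/n)*sum((xi-xbar)(yi-ybar))
n = 5, xbar = 58/5 = 11.6, ybar = 37/5 = 7.4
sum((xi-xbar)(yi-ybar)) = -94.2
Cov = -94.2 / 5 = -18.84

-18.8400


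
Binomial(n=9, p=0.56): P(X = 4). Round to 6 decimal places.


P = C(n,k) * p^k * (1-p)^(n-k)
C(9,4) = 126
p^k = 0.56^4 = 0.09834496
(1-p)^(n-k) = 0.44^5 ≈ 0.01649162
P = 126 * 0.09834496 * 0.01649162 ≈ 0.204355

0.204355


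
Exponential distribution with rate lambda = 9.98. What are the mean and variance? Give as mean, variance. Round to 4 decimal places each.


mean = 1/lam, var = 1/lam^2
mean = 1 / 9.98 = 50/499 ≈ 0.100200
lam^2 = 9.98^2 = 99.6004
var = 1 / 99.6004 ≈ 0.010040

0.1002, 0.0100


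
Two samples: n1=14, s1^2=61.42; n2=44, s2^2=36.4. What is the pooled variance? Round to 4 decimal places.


sp^2 = ((n1-1)*s1^2 + (n2-1)*s2^2)/(n1+n2-2)
(n1-1)*s1^2 = 13 * 61.42 = 798.46
(n2-1)*s2^2 = 43 * 36.4 = 1565.2
numerator = 798.46 + 1565.2 = 2363.66
n1+n2-2 = 56
sp^2 = 2363.66 / 56 = 118183/2800 ≈ 42.208214

42.2082


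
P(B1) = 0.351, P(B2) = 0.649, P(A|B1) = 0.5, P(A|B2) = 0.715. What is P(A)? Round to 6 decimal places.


P(A) = P(A|B1)*P(B1) + P(A|B2)*P(B2)
P(A|B1)*P(B1) = 0.5 * 0.351 = 0.1755
P(A|B2)*P(B2) = 0.715 * 0.649 = 0.464035
P(A) = 0.1755 + 0.464035 = 0.639535

0.639535


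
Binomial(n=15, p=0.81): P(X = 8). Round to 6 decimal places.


P = C(n,k) * p^k * (1-p)^(n-k)
C(15,8) = 6435
p^k = 0.81^8 ≈ 0.1853020
(1-p)^(n-k) = 0.19^7 ≈ 0.000008938717
P = 6435 * 0.1853020 * 0.000008938717 ≈ 0.010659

0.010659


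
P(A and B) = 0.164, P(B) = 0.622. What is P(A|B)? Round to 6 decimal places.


P(A|B) = P(A and B) / P(B) = 0.164 / 0.622 = 82/311 ≈ 0.26366559

0.263666


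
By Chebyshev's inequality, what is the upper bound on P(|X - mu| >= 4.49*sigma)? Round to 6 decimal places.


P <= 1/k^2
k^2 = 4.49^2 = 20.1601
1/k^2 = 1 / 20.1601 ≈ 0.04960293

0.049603


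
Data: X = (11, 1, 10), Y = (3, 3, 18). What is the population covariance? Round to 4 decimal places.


Cov = (1/n)*sum((xi-xbar)(yi-ybar))
n = 3, xbar = 22/3 ≈ 7.333333, ybar = 24/3 = 8
sum((xi-xbar)(yi-ybar)) = 40
Cov = 40 / 3 = 40/3 ≈ 13.333333

13.3333


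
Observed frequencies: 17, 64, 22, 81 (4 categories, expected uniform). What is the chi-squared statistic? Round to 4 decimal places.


chi2 = sum((O-E)^2/E), E = total/4
total = 184, E = 184/4 = 46
(17 - 46)^2 / 46 = 841 / 46 = 841/46 ≈ 18.282609
(64 - 46)^2 / 46 = 324 / 46 = 162/23 ≈ 7.043478
(22 - 46)^2 / 46 = 576 / 46 = 288/23 ≈ 12.521739
(81 - 46)^2 / 46 = 1225 / 46 = 1225/46 ≈ 26.630435
chi2 = 1483/23 ≈ 64.478261

64.4783


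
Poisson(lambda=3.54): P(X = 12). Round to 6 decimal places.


P = e^(-lam) * lam^k / k!
e^(-3.54) ≈ 0.02901333
lam^k = 3.54^12 ≈ 3872925.512281
k! = 12! = 479001600
P = 0.02901333 * 3872925.512281 / 479001600 ≈ 0.000235

0.000235


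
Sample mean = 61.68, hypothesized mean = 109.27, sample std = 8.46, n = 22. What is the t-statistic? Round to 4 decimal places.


t = (xbar - mu0) / (s/sqrt(n))
xbar - mu0 = 61.68 - 109.27 = -47.59
sqrt(22) ≈ 4.69041576
s/sqrt(n) = 8.46 / 4.69041576 ≈ 1.80367806
t = -47.59 / 1.80367806 ≈ -26.384975

-26.3850


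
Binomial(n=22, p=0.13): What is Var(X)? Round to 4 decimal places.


Var = n*p*(1-p) = 22 * 0.13 * 0.87 = 2.4882

2.4882


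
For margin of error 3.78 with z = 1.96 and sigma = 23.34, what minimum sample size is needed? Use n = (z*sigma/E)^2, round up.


z*sigma/E = 1.96 * 23.34 / 3.78 = 2723/225 ≈ 12.102222
(z*sigma/E)^2 ≈ 146.463783
round up: n = 147

147


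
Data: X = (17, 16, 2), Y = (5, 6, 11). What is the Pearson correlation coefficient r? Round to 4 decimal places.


r = sum((xi-xbar)(yi-ybar)) / sqrt(sum((xi-xbar)^2) * sum((yi-ybar)^2))
n = 3, xbar = 35/3 ≈ 11.666667, ybar = 22/3 ≈ 7.333333
Sxy = sum((xi-xbar)(yi-ybar)) = -161/3 ≈ -53.666667
Sxx = sum((xi-xbar)^2) = 422/3 ≈ 140.666667
Syy = sum((yi-ybar)^2) = 62/3 ≈ 20.666667
sqrt(Sxx*Syy) ≈ 53.917633
r = Sxy / sqrt(Sxx*Syy) = -53.666667 / 53.917633 ≈ -0.995345

-0.9953


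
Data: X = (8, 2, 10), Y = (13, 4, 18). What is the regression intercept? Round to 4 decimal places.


a = ybar - b*xbar, where b = sum((xi-xbar)(yi-ybar)) / sum((xi-xbar)^2)
n = 3, xbar = 20/3 ≈ 6.666667, ybar = 35/3 ≈ 11.666667
Sxy = sum((xi-xbar)(yi-ybar)) = 176/3 ≈ 58.666667
Sxx = sum((xi-xbar)^2) = 104/3 ≈ 34.666667
b = Sxy / Sxx = 22/13 ≈ 1.692308
a = 11.666667 - 1.692308 * 6.666667 = 5/13 ≈ 0.384615

0.3846


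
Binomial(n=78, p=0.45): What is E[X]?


E[X] = n*p = 78 * 0.45 = 35.1

35.1


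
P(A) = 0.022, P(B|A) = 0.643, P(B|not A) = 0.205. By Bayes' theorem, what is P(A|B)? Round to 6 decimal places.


P(A|B) = P(B|A)*P(A) / P(B), P(B) = P(B|A)*P(A) + P(B|not A)*P(not A)
P(B|A)*P(A) = 0.643 * 0.022 = 0.014146
P(B|not A)*P(not A) = 0.205 * 0.978 = 0.20049
P(B) = 0.014146 + 0.20049 = 0.214636
P(A|B) = 0.014146 / 0.214636 ≈ 0.06590693

0.065907


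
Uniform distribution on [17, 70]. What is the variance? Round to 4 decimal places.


Var = (b-a)^2 / 12
(b-a)^2 = (70 - 17)^2 = 2809
Var = 2809/12 ≈ 234.083333

234.0833


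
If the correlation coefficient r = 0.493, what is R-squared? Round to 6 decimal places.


R^2 = r^2 = (0.493)^2 = 0.243049

0.243049


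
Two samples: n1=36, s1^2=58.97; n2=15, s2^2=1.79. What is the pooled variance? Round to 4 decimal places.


sp^2 = ((n1-1)*s1^2 + (n2-1)*s2^2)/(n1+n2-2)
(n1-1)*s1^2 = 35 * 58.97 = 2063.95
(n2-1)*s2^2 = 14 * 1.79 = 25.06
numerator = 2063.95 + 25.06 = 2089.01
n1+n2-2 = 49
sp^2 = 2089.01 / 49 = 29843/700 ≈ 42.632857

42.6329


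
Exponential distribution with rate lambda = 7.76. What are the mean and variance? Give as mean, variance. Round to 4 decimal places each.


mean = 1/lam, var = 1/lam^2
mean = 1 / 7.76 = 25/194 ≈ 0.128866
lam^2 = 7.76^2 = 60.2176
var = 1 / 60.2176 ≈ 0.016606

0.1289, 0.0166


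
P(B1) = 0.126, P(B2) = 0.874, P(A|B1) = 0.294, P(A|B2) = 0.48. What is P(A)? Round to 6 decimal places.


P(A) = P(A|B1)*P(B1) + P(A|B2)*P(B2)
P(A|B1)*P(B1) = 0.294 * 0.126 = 0.037044
P(A|B2)*P(B2) = 0.48 * 0.874 = 0.41952
P(A) = 0.037044 + 0.41952 = 0.456564

0.456564


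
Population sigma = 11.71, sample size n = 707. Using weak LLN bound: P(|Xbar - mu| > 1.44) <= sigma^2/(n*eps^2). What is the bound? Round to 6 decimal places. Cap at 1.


bound = min(1, sigma^2/(n*eps^2))
sigma^2 = 11.71^2 = 137.1241
n*eps^2 = 707 * 1.44^2 = 707 * 2.0736 = 1466.0352
sigma^2/(n*eps^2) = 137.1241 / 1466.0352 ≈ 0.09353398

0.093534


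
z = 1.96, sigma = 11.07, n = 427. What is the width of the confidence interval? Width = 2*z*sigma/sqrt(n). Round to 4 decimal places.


width = 2*z*sigma/sqrt(n)
2*z*sigma = 2 * 1.96 * 11.07 = 43.3944
sqrt(427) ≈ 20.663978
width = 43.3944 / 20.663978 ≈ 2.100002

2.1000


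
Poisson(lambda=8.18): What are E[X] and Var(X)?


E[X] = Var(X) = lambda = 8.18

8.18, 8.18


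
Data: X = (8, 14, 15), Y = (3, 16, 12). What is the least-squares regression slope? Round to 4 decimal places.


b = sum((xi-xbar)(yi-ybar)) / sum((xi-xbar)^2)
n = 3, xbar = 37/3 ≈ 12.333333, ybar = 31/3 ≈ 10.333333
Sxy = sum((xi-xbar)(yi-ybar)) = 137/3 ≈ 45.666667
Sxx = sum((xi-xbar)^2) = 86/3 ≈ 28.666667
b = Sxy / Sxx = 137/86 ≈ 1.593023

1.5930


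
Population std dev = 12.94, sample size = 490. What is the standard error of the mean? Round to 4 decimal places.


SE = sigma / sqrt(n)
sqrt(490) ≈ 22.135944
SE = 12.94 / 22.135944 ≈ 0.584570

0.5846


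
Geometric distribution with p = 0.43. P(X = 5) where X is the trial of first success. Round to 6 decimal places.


P = (1-p)^(k-1) * p
(1-p)^(k-1) = 0.57^4 ≈ 0.1055600
P = 0.1055600 * 0.43 ≈ 0.04539080

0.045391


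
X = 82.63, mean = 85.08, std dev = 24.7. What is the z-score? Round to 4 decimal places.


z = (X - mu) / sigma
X - mu = 82.63 - 85.08 = -2.45
z = -2.45 / 24.7 = -49/494 ≈ -0.099190

-0.0992


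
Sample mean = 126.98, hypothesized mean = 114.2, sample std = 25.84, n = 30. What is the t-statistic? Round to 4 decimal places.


t = (xbar - mu0) / (s/sqrt(n))
xbar - mu0 = 126.98 - 114.2 = 12.78
sqrt(30) ≈ 5.47722558
s/sqrt(n) = 25.84 / 5.47722558 ≈ 4.71771696
t = 12.78 / 4.71771696 ≈ 2.708937

2.7089


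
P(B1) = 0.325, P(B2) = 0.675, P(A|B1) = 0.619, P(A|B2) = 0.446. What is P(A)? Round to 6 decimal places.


P(A) = P(A|B1)*P(B1) + P(A|B2)*P(B2)
P(A|B1)*P(B1) = 0.619 * 0.325 = 0.201175
P(A|B2)*P(B2) = 0.446 * 0.675 = 0.30105
P(A) = 0.201175 + 0.30105 = 0.502225

0.502225


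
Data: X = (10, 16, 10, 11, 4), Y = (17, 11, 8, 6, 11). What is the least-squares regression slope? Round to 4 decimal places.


b = sum((xi-xbar)(yi-ybar)) / sum((xi-xbar)^2)
n = 5, xbar = 51/5 = 10.2, ybar = 53/5 = 10.6
Sxy = sum((xi-xbar)(yi-ybar)) = -4.6
Sxx = sum((xi-xbar)^2) = 72.8
b = Sxy / Sxx = -23/364 ≈ -0.063187

-0.0632


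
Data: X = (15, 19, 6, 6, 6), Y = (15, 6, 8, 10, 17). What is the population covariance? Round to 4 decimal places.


Cov = (1/n)*sum((xi-xbar)(yi-ybar))
n = 5, xbar = 52/5 = 10.4, ybar = 56/5 = 11.2
sum((xi-xbar)(yi-ybar)) = -33.4
Cov = -33.4 / 5 = -6.68

-6.6800


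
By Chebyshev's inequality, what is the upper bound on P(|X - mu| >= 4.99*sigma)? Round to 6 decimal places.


P <= 1/k^2
k^2 = 4.99^2 = 24.9001
1/k^2 = 1 / 24.9001 ≈ 0.04016048

0.040160


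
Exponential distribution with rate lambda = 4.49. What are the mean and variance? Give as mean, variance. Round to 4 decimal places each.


mean = 1/lam, var = 1/lam^2
mean = 1 / 4.49 = 100/449 ≈ 0.222717
lam^2 = 4.49^2 = 20.1601
var = 1 / 20.1601 ≈ 0.049603

0.2227, 0.0496


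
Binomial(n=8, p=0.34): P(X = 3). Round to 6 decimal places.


P = C(n,k) * p^k * (1-p)^(n-k)
C(8,3) = 56
p^k = 0.34^3 = 0.039304
(1-p)^(n-k) = 0.66^5 ≈ 0.1252333
P = 56 * 0.039304 * 0.1252333 ≈ 0.275641

0.275641


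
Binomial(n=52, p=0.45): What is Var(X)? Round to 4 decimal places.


Var = n*p*(1-p) = 52 * 0.45 * 0.55 = 12.87

12.8700


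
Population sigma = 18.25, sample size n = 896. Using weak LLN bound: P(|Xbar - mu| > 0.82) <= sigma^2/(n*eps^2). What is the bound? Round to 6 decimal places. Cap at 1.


bound = min(1, sigma^2/(n*eps^2))
sigma^2 = 18.25^2 = 333.0625
n*eps^2 = 896 * 0.82^2 = 896 * 0.6724 = 602.4704
sigma^2/(n*eps^2) = 333.0625 / 602.4704 ≈ 0.55282799

0.552828


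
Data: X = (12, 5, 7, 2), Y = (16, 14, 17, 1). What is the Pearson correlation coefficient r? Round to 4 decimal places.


r = sum((xi-xbar)(yi-ybar)) / sqrt(sum((xi-xbar)^2) * sum((yi-ybar)^2))
n = 4, xbar = 26/4 = 6.5, ybar = 48/4 = 12
Sxy = sum((xi-xbar)(yi-ybar)) = 71
Sxx = sum((xi-xbar)^2) = 53
Syy = sum((yi-ybar)^2) = 166
sqrt(Sxx*Syy) ≈ 93.797655
r = Sxy / sqrt(Sxx*Syy) = 71 / 93.797655 ≈ 0.756949

0.7569


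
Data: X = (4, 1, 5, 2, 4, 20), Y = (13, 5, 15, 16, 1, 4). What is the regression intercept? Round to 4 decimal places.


a = ybar - b*xbar, where b = sum((xi-xbar)(yi-ybar)) / sum((xi-xbar)^2)
n = 6, xbar = 36/6 = 6, ybar = 54/6 = 9
Sxy = sum((xi-xbar)(yi-ybar)) = -76
Sxx = sum((xi-xbar)^2) = 246
b = Sxy / Sxx = -38/123 ≈ -0.308943
a = 9 - (-0.308943) * 6 = 445/41 ≈ 10.853659

10.8537


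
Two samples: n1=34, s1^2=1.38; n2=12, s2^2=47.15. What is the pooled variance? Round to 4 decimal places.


sp^2 = ((n1-1)*s1^2 + (n2-1)*s2^2)/(n1+n2-2)
(n1-1)*s1^2 = 33 * 1.38 = 45.54
(n2-1)*s2^2 = 11 * 47.15 = 518.65
numerator = 45.54 + 518.65 = 564.19
n1+n2-2 = 44
sp^2 = 564.19 / 44 = 12.8225

12.8225


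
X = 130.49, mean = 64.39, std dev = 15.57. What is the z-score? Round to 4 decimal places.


z = (X - mu) / sigma
X - mu = 130.49 - 64.39 = 66.1
z = 66.1 / 15.57 = 6610/1557 ≈ 4.245344

4.2453


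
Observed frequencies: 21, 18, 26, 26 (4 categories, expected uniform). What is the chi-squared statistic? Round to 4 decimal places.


chi2 = sum((O-E)^2/E), E = total/4
total = 91, E = 91/4 = 22.75
(21 - 22.75)^2 / 22.75 = 3.0625 / 22.75 = 7/52 ≈ 0.134615
(18 - 22.75)^2 / 22.75 = 22.5625 / 22.75 = 361/364 ≈ 0.991758
(26 - 22.75)^2 / 22.75 = 10.5625 / 22.75 = 13/28 ≈ 0.464286
(26 - 22.75)^2 / 22.75 = 10.5625 / 22.75 = 13/28 ≈ 0.464286
chi2 = 187/91 ≈ 2.054945

2.0549


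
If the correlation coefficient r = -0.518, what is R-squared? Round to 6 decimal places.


R^2 = r^2 = (-0.518)^2 = 0.268324

0.268324


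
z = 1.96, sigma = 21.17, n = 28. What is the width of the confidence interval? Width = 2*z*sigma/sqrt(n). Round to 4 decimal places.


width = 2*z*sigma/sqrt(n)
2*z*sigma = 2 * 1.96 * 21.17 = 82.9864
sqrt(28) ≈ 5.291503
width = 82.9864 / 5.291503 ≈ 15.682955

15.6830


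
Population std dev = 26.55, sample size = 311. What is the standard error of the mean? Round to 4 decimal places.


SE = sigma / sqrt(n)
sqrt(311) ≈ 17.635192
SE = 26.55 / 17.635192 ≈ 1.505512

1.5055


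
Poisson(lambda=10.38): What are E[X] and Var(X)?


E[X] = Var(X) = lambda = 10.38

10.38, 10.38


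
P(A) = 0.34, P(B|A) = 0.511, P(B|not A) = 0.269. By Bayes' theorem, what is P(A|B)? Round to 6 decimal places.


P(A|B) = P(B|A)*P(A) / P(B), P(B) = P(B|A)*P(A) + P(B|not A)*P(not A)
P(B|A)*P(A) = 0.511 * 0.34 = 0.17374
P(B|not A)*P(not A) = 0.269 * 0.66 = 0.17754
P(B) = 0.17374 + 0.17754 = 0.35128
P(A|B) = 0.17374 / 0.35128 ≈ 0.49459121

0.494591


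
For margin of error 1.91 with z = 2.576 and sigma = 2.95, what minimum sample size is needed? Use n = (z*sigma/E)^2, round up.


z*sigma/E = 2.576 * 2.95 / 1.91 = 18998/4775 ≈ 3.978639
(z*sigma/E)^2 ≈ 15.829566
round up: n = 16

16


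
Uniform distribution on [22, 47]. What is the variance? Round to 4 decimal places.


Var = (b-a)^2 / 12
(b-a)^2 = (47 - 22)^2 = 625
Var = 625/12 ≈ 52.083333

52.0833


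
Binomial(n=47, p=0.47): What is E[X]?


E[X] = n*p = 47 * 0.47 = 22.09

22.09


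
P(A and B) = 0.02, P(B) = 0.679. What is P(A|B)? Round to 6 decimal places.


P(A|B) = P(A and B) / P(B) = 0.02 / 0.679 = 20/679 ≈ 0.02945508

0.029455


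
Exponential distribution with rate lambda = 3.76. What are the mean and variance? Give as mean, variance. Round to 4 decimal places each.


mean = 1/lam, var = 1/lam^2
mean = 1 / 3.76 = 25/94 ≈ 0.265957
lam^2 = 3.76^2 = 14.1376
var = 1 / 14.1376 = 625/8836 ≈ 0.070733

0.2660, 0.0707


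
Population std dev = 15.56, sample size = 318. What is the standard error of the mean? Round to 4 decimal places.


SE = sigma / sqrt(n)
sqrt(318) ≈ 17.832555
SE = 15.56 / 17.832555 ≈ 0.872561

0.8726


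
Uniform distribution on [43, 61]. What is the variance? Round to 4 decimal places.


Var = (b-a)^2 / 12
(b-a)^2 = (61 - 43)^2 = 324
Var = 324/12 = 27

27.0000


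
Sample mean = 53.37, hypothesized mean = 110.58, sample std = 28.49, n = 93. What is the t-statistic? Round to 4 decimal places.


t = (xbar - mu0) / (s/sqrt(n))
xbar - mu0 = 53.37 - 110.58 = -57.21
sqrt(93) ≈ 9.64365076
s/sqrt(n) = 28.49 / 9.64365076 ≈ 2.95427538
t = -57.21 / 2.95427538 ≈ -19.365155

-19.3652


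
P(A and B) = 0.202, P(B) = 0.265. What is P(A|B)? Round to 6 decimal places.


P(A|B) = P(A and B) / P(B) = 0.202 / 0.265 = 202/265 ≈ 0.76226415

0.762264


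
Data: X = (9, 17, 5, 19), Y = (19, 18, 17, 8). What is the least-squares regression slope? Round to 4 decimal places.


b = sum((xi-xbar)(yi-ybar)) / sum((xi-xbar)^2)
n = 4, xbar = 50/4 = 12.5, ybar = 62/4 = 15.5
Sxy = sum((xi-xbar)(yi-ybar)) = -61
Sxx = sum((xi-xbar)^2) = 131
b = Sxy / Sxx = -61/131 ≈ -0.465649

-0.4656


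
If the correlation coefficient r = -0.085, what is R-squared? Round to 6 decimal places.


R^2 = r^2 = (-0.085)^2 = 0.007225

0.007225


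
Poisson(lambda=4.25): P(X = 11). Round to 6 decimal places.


P = e^(-lam) * lam^k / k!
e^(-4.25) ≈ 0.01426423
lam^k = 4.25^11 ≈ 8171056.820782
k! = 11! = 39916800
P = 0.01426423 * 8171056.820782 / 39916800 ≈ 0.002920

0.002920
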